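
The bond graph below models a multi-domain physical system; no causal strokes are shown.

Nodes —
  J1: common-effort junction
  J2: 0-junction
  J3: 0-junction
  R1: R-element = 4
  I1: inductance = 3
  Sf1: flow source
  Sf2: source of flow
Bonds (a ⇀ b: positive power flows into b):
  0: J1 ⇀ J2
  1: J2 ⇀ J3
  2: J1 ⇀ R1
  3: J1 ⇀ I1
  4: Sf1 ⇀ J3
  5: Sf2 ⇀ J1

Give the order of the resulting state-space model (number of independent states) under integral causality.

1  (I1 all integral)

bond 4 |Sf1  (Sf1 fixes flow; stroke at Sf1)
bond 5 |Sf2  (Sf2 fixes flow; stroke at Sf2)
bond 1 |J3  (only one effort-in slot at J3)
bond 0 |J2  (closing 0-jn rule on J2)
bond 3 |I1  (I1 integral (f out))
bond 2 |J1  (only one effort-in slot at J1)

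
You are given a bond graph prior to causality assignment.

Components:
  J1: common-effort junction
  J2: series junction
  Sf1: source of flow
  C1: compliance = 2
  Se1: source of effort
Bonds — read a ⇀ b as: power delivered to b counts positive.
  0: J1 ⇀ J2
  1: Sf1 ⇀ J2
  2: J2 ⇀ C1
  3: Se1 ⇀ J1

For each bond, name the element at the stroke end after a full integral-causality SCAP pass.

b1 →Sf1  (Sf1 (Sf) sets flow on bond)
b3 →J1  (Se1 (Se) sets effort on bond)
b0 →J2  (J1: bond 3 brought effort, rest push out)
b2 →J2  (J2: bond 1 brought flow, rest push out)

b0 →J2
b1 →Sf1
b2 →J2
b3 →J1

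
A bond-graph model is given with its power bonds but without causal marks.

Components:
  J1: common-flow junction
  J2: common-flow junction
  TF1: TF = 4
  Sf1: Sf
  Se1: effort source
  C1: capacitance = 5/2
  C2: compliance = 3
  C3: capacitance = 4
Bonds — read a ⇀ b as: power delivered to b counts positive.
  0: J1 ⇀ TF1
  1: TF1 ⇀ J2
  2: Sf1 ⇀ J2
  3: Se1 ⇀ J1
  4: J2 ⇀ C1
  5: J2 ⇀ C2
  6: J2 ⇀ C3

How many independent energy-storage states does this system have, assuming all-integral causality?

3  (C1, C2, C3 all integral)

β2 →Sf1  (Sf1: flow source, stroke at near end)
β3 →J1  (Se1: effort source, stroke at far end)
β0 →TF1  (J1 needs exactly one f-in)
β1 →J2  (J2 flow already set via bond 2)
β4 →J2  (common-f at J2 fixed by 2)
β5 →J2  (J2 flow already set via bond 2)
β6 →J2  (J2: bond 2 brought flow, rest push out)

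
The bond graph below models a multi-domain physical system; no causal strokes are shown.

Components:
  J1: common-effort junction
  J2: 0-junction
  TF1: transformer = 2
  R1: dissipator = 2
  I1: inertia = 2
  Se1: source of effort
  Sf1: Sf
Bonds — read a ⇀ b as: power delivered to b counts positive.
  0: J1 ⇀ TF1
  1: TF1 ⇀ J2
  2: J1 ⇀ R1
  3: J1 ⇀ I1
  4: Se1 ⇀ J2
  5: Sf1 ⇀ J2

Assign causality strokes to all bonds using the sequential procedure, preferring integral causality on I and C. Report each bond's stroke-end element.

b0 stroke at J1
b1 stroke at TF1
b2 stroke at R1
b3 stroke at I1
b4 stroke at J2
b5 stroke at Sf1

bond 4 stroke at J2  (Se1: effort source, stroke at far end)
bond 5 stroke at Sf1  (source Sf1 imposes f)
bond 1 stroke at TF1  (common-e at J2 fixed by 4)
bond 0 stroke at J1  (TF1 one-in-one-out from 1)
bond 2 stroke at R1  (0-jn J1 has e-setter on 0)
bond 3 stroke at I1  (0-jn J1 has e-setter on 0)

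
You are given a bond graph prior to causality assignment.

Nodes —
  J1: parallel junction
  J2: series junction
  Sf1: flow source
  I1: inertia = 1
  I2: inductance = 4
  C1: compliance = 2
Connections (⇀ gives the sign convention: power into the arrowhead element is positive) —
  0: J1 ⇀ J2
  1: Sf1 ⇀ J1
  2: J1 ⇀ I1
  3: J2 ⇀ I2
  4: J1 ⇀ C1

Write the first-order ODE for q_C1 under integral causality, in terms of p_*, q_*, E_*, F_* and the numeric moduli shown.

#1 →Sf1  (source Sf1 imposes f)
#2 →I1  (I1 integral (f out))
#3 →I2  (prefer integral on I2)
#0 →J2  (1-jn J2 has f-setter on 3)
#4 →J1  (closing 0-jn rule on J1)

dq_C1/dt = F_Sf1 - p_I1 - p_I2/4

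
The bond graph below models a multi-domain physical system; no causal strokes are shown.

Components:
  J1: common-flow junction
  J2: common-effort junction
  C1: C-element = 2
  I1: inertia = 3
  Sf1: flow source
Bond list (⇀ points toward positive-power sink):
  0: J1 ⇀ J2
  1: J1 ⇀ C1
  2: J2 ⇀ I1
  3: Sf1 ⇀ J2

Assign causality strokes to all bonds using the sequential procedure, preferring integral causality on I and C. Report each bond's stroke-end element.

#3 →Sf1  (Sf1: flow source, stroke at near end)
#1 →J1  (C1: C, integral causality)
#0 →J2  (J1 needs exactly one f-in)
#2 →I1  (J2: bond 0 brought effort, rest push out)

b0 stroke→J2
b1 stroke→J1
b2 stroke→I1
b3 stroke→Sf1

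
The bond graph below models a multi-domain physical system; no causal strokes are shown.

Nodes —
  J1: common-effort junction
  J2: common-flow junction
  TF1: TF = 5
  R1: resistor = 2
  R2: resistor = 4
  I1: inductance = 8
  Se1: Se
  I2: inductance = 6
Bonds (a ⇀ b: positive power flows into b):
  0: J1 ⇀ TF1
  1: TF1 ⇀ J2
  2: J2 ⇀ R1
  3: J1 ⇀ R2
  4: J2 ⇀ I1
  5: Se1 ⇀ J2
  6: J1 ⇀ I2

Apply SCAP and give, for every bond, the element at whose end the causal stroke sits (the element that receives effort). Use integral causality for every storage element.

b0 stroke at TF1
b1 stroke at J2
b2 stroke at J2
b3 stroke at J1
b4 stroke at I1
b5 stroke at J2
b6 stroke at I2

#5 stroke at J2  (source Se1 imposes e)
#4 stroke at I1  (I1: I, integral causality)
#1 stroke at J2  (common-f at J2 fixed by 4)
#2 stroke at J2  (1-jn J2 has f-setter on 4)
#0 stroke at TF1  (through TF1, causality passes straight; one stroke at TF1)
#6 stroke at I2  (I2: I, integral causality)
#3 stroke at J1  (J1: last free bond brings effort in)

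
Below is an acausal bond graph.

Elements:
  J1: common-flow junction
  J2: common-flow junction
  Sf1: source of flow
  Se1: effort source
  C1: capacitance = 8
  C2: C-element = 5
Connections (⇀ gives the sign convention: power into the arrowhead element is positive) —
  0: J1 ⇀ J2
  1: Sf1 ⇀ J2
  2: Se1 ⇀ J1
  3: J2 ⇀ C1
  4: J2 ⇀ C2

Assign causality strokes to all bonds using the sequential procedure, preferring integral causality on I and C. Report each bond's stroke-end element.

#1 →Sf1  (Sf1: flow source, stroke at near end)
#2 →J1  (Se1 fixes effort; stroke away)
#0 →J2  (only one flow-in slot at J1)
#3 →J2  (J2 flow already set via bond 1)
#4 →J2  (J2 flow already set via bond 1)

b0 |J2
b1 |Sf1
b2 |J1
b3 |J2
b4 |J2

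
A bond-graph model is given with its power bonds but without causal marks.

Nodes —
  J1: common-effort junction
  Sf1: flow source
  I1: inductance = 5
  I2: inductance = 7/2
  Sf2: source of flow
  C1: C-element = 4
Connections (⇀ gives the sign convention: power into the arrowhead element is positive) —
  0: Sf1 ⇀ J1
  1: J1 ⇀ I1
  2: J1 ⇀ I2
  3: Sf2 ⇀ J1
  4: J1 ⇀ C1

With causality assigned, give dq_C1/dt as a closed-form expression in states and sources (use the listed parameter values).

#0 →Sf1  (Sf1 fixes flow; stroke at Sf1)
#3 →Sf2  (source Sf2 imposes f)
#1 →I1  (I1 integral (f out))
#2 →I2  (prefer integral on I2)
#4 →J1  (only one effort-in slot at J1)

dq_C1/dt = F_Sf1 + F_Sf2 - p_I1/5 - 2*p_I2/7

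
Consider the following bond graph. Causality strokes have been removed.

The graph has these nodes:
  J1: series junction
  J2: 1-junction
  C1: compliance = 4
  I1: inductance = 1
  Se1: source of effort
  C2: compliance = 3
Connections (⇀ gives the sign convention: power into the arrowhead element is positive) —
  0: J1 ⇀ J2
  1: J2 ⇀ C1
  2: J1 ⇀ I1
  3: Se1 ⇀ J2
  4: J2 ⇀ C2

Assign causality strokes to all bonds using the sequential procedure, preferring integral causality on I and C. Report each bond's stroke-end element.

#0 →J1
#1 →J2
#2 →I1
#3 →J2
#4 →J2

β3 |J2  (Se1 fixes effort; stroke away)
β1 |J2  (C1 outputs effort q/C1)
β2 |I1  (I1: I, integral causality)
β0 |J1  (1-jn J1 has f-setter on 2)
β4 |J2  (J2: bond 0 brought flow, rest push out)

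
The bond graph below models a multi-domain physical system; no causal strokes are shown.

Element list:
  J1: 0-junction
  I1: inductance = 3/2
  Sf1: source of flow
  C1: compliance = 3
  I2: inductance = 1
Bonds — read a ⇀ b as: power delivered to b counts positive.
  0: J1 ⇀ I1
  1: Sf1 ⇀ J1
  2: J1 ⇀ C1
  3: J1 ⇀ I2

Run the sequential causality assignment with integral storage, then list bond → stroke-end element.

bond 0 →I1
bond 1 →Sf1
bond 2 →J1
bond 3 →I2

β1 stroke→Sf1  (source Sf1 imposes f)
β0 stroke→I1  (I1 integral (f out))
β2 stroke→J1  (C1 integral (e out))
β3 stroke→I2  (common-e at J1 fixed by 2)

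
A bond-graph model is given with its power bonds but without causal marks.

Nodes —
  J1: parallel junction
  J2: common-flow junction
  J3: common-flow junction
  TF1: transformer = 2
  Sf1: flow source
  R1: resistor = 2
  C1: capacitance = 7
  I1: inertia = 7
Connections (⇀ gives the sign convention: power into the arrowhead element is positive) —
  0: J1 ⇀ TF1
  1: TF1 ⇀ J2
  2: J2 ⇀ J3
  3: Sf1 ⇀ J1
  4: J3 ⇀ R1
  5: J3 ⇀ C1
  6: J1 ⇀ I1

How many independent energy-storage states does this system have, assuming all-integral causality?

2  (C1, I1 all integral)

#3 stroke at Sf1  (Sf1: flow source, stroke at near end)
#5 stroke at J3  (C1 outputs effort q/C1)
#6 stroke at I1  (I1 integral (f out))
#0 stroke at J1  (closing 0-jn rule on J1)
#1 stroke at TF1  (through TF1, causality passes straight; one stroke at TF1)
#2 stroke at J2  (common-f at J2 fixed by 1)
#4 stroke at J3  (J3 flow already set via bond 2)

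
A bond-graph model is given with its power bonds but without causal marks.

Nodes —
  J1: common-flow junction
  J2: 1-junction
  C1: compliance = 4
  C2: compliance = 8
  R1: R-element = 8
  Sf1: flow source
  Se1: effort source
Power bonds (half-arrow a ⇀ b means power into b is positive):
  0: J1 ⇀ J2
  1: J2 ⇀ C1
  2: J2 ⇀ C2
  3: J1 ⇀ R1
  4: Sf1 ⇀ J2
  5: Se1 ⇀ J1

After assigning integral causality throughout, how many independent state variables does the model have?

b4 stroke→Sf1  (Sf1 fixes flow; stroke at Sf1)
b5 stroke→J1  (Se1: effort source, stroke at far end)
b0 stroke→J2  (J2 flow already set via bond 4)
b1 stroke→J2  (J2 flow already set via bond 4)
b2 stroke→J2  (1-jn J2 has f-setter on 4)
b3 stroke→J1  (1-jn J1 has f-setter on 0)

2  (C1, C2 all integral)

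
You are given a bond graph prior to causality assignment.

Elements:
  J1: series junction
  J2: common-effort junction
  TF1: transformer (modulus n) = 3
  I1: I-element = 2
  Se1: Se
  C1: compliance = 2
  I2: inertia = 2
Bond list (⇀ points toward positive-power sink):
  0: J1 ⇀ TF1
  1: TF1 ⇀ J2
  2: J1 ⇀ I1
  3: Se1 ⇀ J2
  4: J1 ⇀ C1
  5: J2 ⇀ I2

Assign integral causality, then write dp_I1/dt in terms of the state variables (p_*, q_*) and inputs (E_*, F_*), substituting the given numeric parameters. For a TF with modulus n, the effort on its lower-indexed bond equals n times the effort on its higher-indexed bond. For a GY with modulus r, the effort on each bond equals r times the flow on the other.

β3 stroke→J2  (Se1: effort source, stroke at far end)
β1 stroke→TF1  (J2: bond 3 brought effort, rest push out)
β5 stroke→I2  (J2 effort already set via bond 3)
β0 stroke→J1  (through TF1, causality passes straight; one stroke at TF1)
β2 stroke→I1  (I1: I, integral causality)
β4 stroke→J1  (common-f at J1 fixed by 2)

dp_I1/dt = -3*E_Se1 - q_C1/2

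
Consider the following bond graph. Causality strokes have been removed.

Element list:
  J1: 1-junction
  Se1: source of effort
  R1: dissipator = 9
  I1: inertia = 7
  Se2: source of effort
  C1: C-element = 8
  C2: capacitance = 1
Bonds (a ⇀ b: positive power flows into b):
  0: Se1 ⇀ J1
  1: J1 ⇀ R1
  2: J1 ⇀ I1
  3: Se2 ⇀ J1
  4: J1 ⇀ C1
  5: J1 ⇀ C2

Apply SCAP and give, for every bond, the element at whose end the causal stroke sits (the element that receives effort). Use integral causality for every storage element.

b0 stroke→J1
b1 stroke→J1
b2 stroke→I1
b3 stroke→J1
b4 stroke→J1
b5 stroke→J1

β0 →J1  (Se1: effort source, stroke at far end)
β3 →J1  (Se2 fixes effort; stroke away)
β2 →I1  (I1: I, integral causality)
β1 →J1  (J1: bond 2 brought flow, rest push out)
β4 →J1  (1-jn J1 has f-setter on 2)
β5 →J1  (common-f at J1 fixed by 2)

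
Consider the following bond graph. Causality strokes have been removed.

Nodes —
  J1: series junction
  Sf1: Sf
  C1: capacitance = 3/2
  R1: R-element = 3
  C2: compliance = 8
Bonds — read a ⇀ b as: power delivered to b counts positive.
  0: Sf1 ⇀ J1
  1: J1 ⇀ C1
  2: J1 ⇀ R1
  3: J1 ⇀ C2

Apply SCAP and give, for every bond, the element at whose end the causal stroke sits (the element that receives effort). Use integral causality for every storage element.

#0 stroke→Sf1
#1 stroke→J1
#2 stroke→J1
#3 stroke→J1

β0 stroke at Sf1  (Sf1 fixes flow; stroke at Sf1)
β1 stroke at J1  (J1 flow already set via bond 0)
β2 stroke at J1  (J1 flow already set via bond 0)
β3 stroke at J1  (J1 flow already set via bond 0)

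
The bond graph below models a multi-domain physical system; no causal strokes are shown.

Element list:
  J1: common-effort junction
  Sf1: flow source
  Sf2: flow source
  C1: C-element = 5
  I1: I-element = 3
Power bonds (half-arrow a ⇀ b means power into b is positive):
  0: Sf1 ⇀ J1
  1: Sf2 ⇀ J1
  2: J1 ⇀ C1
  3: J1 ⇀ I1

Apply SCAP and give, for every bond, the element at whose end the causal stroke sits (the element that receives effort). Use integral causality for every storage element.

#0 →Sf1
#1 →Sf2
#2 →J1
#3 →I1

#0 stroke→Sf1  (source Sf1 imposes f)
#1 stroke→Sf2  (source Sf2 imposes f)
#2 stroke→J1  (prefer integral on C1)
#3 stroke→I1  (J1: bond 2 brought effort, rest push out)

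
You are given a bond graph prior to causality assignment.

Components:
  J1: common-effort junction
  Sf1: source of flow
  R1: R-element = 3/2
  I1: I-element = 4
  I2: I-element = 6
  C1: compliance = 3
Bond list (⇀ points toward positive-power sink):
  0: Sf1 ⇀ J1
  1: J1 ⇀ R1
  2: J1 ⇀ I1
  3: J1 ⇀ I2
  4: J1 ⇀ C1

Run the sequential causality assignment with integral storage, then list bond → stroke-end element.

#0 |Sf1
#1 |R1
#2 |I1
#3 |I2
#4 |J1

bond 0 |Sf1  (source Sf1 imposes f)
bond 2 |I1  (I1: I, integral causality)
bond 3 |I2  (prefer integral on I2)
bond 4 |J1  (C1: C, integral causality)
bond 1 |R1  (J1 effort already set via bond 4)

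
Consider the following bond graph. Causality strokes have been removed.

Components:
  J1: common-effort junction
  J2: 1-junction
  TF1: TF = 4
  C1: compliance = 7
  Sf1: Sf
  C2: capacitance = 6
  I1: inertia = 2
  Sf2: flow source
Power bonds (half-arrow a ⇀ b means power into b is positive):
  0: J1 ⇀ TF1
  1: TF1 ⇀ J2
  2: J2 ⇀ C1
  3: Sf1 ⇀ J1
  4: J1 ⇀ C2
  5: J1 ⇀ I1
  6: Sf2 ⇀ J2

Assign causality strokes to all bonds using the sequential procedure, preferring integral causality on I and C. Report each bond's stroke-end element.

b0 stroke at TF1
b1 stroke at J2
b2 stroke at J2
b3 stroke at Sf1
b4 stroke at J1
b5 stroke at I1
b6 stroke at Sf2

β3 |Sf1  (source Sf1 imposes f)
β6 |Sf2  (Sf2 fixes flow; stroke at Sf2)
β1 |J2  (J2 flow already set via bond 6)
β2 |J2  (J2: bond 6 brought flow, rest push out)
β0 |TF1  (TF1: transformer flips bond 1)
β4 |J1  (C2 outputs effort q/C2)
β5 |I1  (J1 effort already set via bond 4)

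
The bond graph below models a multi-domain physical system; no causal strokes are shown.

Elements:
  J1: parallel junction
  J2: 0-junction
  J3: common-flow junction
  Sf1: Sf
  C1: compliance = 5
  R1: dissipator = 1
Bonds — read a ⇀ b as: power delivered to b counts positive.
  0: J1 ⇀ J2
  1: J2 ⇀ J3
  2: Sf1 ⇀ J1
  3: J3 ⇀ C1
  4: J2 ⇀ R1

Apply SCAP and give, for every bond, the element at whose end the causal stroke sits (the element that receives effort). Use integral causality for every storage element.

#2 |Sf1  (Sf1 (Sf) sets flow on bond)
#0 |J1  (J1: last free bond brings effort in)
#3 |J3  (C1 integral (e out))
#1 |J2  (closing 1-jn rule on J3)
#4 |R1  (J2 effort already set via bond 1)

β0 →J1
β1 →J2
β2 →Sf1
β3 →J3
β4 →R1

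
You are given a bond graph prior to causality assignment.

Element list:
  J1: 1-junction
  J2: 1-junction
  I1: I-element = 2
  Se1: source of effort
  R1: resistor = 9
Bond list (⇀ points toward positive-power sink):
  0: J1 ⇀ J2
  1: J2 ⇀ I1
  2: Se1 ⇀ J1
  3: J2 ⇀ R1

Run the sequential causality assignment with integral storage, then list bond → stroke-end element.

bond 0 →J2
bond 1 →I1
bond 2 →J1
bond 3 →J2

b2 stroke at J1  (Se1 (Se) sets effort on bond)
b0 stroke at J2  (only one flow-in slot at J1)
b1 stroke at I1  (I1 integral (f out))
b3 stroke at J2  (1-jn J2 has f-setter on 1)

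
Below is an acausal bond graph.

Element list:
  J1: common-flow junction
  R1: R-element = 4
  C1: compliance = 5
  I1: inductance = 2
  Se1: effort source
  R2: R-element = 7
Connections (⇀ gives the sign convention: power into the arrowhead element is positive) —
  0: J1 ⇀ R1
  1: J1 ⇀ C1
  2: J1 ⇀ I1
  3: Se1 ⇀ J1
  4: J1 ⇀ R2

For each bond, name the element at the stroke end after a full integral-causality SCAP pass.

β3 |J1  (Se1 fixes effort; stroke away)
β1 |J1  (prefer integral on C1)
β2 |I1  (I1: I, integral causality)
β0 |J1  (common-f at J1 fixed by 2)
β4 |J1  (1-jn J1 has f-setter on 2)

b0 →J1
b1 →J1
b2 →I1
b3 →J1
b4 →J1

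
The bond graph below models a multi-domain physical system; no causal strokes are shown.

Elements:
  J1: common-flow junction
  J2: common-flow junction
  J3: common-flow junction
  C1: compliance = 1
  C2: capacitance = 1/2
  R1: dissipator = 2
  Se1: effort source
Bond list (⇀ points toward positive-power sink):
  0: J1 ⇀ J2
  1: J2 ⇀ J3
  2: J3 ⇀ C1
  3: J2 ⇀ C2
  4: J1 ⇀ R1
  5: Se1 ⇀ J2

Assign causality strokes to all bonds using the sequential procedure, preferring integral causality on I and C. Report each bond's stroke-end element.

b5 stroke→J2  (Se1 (Se) sets effort on bond)
b2 stroke→J3  (prefer integral on C1)
b1 stroke→J2  (J3 needs exactly one f-in)
b3 stroke→J2  (C2: C, integral causality)
b0 stroke→J1  (closing 1-jn rule on J2)
b4 stroke→R1  (J1 needs exactly one f-in)

b0 stroke at J1
b1 stroke at J2
b2 stroke at J3
b3 stroke at J2
b4 stroke at R1
b5 stroke at J2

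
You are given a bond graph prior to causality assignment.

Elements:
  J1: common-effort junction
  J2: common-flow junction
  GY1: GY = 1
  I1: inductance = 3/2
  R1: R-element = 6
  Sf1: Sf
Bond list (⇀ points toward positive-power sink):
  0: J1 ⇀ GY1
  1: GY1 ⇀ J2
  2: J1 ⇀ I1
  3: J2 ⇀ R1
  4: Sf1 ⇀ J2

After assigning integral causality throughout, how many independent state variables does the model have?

#4 →Sf1  (Sf1: flow source, stroke at near end)
#1 →J2  (J2 flow already set via bond 4)
#3 →J2  (J2: bond 4 brought flow, rest push out)
#0 →J1  (GY GY1: same side as bond 1)
#2 →I1  (common-e at J1 fixed by 0)

1  (I1 all integral)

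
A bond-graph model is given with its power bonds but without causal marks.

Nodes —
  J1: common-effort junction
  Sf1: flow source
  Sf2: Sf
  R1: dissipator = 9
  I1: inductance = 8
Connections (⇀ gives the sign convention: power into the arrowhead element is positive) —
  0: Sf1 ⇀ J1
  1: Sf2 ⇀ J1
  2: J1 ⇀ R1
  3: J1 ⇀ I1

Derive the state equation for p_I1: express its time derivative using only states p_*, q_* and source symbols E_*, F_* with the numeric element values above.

dp_I1/dt = 9*F_Sf1 + 9*F_Sf2 - 9*p_I1/8

bond 0 →Sf1  (Sf1: flow source, stroke at near end)
bond 1 →Sf2  (source Sf2 imposes f)
bond 3 →I1  (I1: I, integral causality)
bond 2 →J1  (J1 needs exactly one e-in)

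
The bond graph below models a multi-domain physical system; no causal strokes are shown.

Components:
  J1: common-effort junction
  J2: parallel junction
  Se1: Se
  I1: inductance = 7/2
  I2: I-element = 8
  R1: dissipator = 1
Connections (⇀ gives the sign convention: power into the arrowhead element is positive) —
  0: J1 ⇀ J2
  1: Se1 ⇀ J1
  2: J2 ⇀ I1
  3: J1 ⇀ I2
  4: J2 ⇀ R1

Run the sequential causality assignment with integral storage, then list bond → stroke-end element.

β1 →J1  (Se1 fixes effort; stroke away)
β0 →J2  (common-e at J1 fixed by 1)
β3 →I2  (0-jn J1 has e-setter on 1)
β2 →I1  (common-e at J2 fixed by 0)
β4 →R1  (common-e at J2 fixed by 0)

#0 →J2
#1 →J1
#2 →I1
#3 →I2
#4 →R1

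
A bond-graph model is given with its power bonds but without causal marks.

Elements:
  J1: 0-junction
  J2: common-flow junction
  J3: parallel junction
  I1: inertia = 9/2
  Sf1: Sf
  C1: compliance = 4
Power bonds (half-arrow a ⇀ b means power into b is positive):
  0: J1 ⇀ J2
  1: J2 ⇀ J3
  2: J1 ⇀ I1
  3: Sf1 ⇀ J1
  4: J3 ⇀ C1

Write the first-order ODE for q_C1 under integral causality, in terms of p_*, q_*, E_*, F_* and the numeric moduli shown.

dq_C1/dt = F_Sf1 - 2*p_I1/9

b3 |Sf1  (Sf1 fixes flow; stroke at Sf1)
b2 |I1  (I1: I, integral causality)
b0 |J1  (closing 0-jn rule on J1)
b1 |J2  (J2: bond 0 brought flow, rest push out)
b4 |J3  (J3: last free bond brings effort in)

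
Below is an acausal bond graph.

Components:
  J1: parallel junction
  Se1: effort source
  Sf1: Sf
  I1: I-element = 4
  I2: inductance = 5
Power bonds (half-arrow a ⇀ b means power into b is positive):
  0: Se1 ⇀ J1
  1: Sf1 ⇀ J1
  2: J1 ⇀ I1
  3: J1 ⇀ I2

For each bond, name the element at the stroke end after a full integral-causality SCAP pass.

#0 stroke→J1  (source Se1 imposes e)
#1 stroke→Sf1  (Sf1 (Sf) sets flow on bond)
#2 stroke→I1  (common-e at J1 fixed by 0)
#3 stroke→I2  (common-e at J1 fixed by 0)

b0 →J1
b1 →Sf1
b2 →I1
b3 →I2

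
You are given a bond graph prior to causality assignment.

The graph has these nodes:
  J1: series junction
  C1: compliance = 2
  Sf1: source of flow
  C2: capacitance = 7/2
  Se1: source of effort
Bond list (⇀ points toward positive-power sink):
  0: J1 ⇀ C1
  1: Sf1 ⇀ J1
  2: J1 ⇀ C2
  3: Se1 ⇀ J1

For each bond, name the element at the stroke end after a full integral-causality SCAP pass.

bond 0 stroke→J1
bond 1 stroke→Sf1
bond 2 stroke→J1
bond 3 stroke→J1

β1 |Sf1  (source Sf1 imposes f)
β3 |J1  (Se1: effort source, stroke at far end)
β0 |J1  (J1 flow already set via bond 1)
β2 |J1  (J1: bond 1 brought flow, rest push out)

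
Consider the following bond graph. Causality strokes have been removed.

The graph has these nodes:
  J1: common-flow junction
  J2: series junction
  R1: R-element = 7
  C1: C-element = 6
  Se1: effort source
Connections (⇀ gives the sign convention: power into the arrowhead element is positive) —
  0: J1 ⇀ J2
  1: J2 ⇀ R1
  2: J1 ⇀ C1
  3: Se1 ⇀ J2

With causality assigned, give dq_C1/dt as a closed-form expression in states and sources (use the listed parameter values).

bond 3 stroke→J2  (Se1 fixes effort; stroke away)
bond 2 stroke→J1  (C1 integral (e out))
bond 0 stroke→J2  (J1 needs exactly one f-in)
bond 1 stroke→R1  (J2: last free bond brings flow in)

dq_C1/dt = E_Se1/7 - q_C1/42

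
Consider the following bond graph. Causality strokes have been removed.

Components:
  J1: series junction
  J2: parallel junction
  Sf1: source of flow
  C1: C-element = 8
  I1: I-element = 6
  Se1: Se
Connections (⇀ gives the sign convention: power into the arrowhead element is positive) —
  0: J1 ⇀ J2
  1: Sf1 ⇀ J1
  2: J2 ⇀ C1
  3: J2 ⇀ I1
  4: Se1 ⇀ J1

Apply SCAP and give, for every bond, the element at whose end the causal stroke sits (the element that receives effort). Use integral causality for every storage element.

β1 stroke→Sf1  (Sf1 fixes flow; stroke at Sf1)
β4 stroke→J1  (Se1 (Se) sets effort on bond)
β0 stroke→J1  (1-jn J1 has f-setter on 1)
β2 stroke→J2  (C1 integral (e out))
β3 stroke→I1  (0-jn J2 has e-setter on 2)

#0 |J1
#1 |Sf1
#2 |J2
#3 |I1
#4 |J1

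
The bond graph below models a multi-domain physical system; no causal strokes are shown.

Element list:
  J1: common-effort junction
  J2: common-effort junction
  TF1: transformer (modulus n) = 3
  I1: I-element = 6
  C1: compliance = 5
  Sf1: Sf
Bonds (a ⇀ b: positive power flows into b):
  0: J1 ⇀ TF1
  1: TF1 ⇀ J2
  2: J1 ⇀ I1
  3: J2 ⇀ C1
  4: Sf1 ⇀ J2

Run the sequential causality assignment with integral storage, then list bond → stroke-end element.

#0 stroke at J1
#1 stroke at TF1
#2 stroke at I1
#3 stroke at J2
#4 stroke at Sf1

b4 |Sf1  (Sf1: flow source, stroke at near end)
b2 |I1  (I1: I, integral causality)
b0 |J1  (J1: last free bond brings effort in)
b1 |TF1  (through TF1, causality passes straight; one stroke at TF1)
b3 |J2  (J2: last free bond brings effort in)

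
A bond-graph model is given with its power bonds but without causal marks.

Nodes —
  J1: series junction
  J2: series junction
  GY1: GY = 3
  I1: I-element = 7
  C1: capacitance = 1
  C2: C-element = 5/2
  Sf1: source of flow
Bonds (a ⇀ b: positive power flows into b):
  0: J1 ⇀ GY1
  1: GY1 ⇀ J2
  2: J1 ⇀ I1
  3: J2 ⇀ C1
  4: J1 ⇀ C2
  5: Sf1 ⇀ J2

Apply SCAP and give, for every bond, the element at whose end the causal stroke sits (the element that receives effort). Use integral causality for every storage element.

b5 stroke at Sf1  (source Sf1 imposes f)
b1 stroke at J2  (J2: bond 5 brought flow, rest push out)
b3 stroke at J2  (common-f at J2 fixed by 5)
b0 stroke at J1  (GY1: gyrator matches bond 1)
b2 stroke at I1  (I1 outputs flow p/I1)
b4 stroke at J1  (J1 flow already set via bond 2)

bond 0 stroke→J1
bond 1 stroke→J2
bond 2 stroke→I1
bond 3 stroke→J2
bond 4 stroke→J1
bond 5 stroke→Sf1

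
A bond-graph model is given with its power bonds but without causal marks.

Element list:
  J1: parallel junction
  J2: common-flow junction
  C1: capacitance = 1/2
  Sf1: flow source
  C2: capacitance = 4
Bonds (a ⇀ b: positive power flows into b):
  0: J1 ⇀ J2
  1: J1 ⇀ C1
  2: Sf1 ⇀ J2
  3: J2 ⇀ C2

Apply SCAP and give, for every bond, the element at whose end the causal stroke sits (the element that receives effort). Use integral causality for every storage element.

β2 stroke at Sf1  (Sf1 fixes flow; stroke at Sf1)
β0 stroke at J2  (1-jn J2 has f-setter on 2)
β3 stroke at J2  (J2: bond 2 brought flow, rest push out)
β1 stroke at J1  (J1: last free bond brings effort in)

#0 stroke→J2
#1 stroke→J1
#2 stroke→Sf1
#3 stroke→J2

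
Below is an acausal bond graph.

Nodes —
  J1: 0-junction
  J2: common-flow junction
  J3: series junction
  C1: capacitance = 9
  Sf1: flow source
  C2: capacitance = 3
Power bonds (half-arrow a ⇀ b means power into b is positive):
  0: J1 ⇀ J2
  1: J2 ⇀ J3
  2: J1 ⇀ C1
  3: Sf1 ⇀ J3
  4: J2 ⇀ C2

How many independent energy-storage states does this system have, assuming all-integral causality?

β3 →Sf1  (Sf1: flow source, stroke at near end)
β1 →J3  (J3 flow already set via bond 3)
β0 →J2  (J2 flow already set via bond 1)
β4 →J2  (common-f at J2 fixed by 1)
β2 →J1  (closing 0-jn rule on J1)

2  (C1, C2 all integral)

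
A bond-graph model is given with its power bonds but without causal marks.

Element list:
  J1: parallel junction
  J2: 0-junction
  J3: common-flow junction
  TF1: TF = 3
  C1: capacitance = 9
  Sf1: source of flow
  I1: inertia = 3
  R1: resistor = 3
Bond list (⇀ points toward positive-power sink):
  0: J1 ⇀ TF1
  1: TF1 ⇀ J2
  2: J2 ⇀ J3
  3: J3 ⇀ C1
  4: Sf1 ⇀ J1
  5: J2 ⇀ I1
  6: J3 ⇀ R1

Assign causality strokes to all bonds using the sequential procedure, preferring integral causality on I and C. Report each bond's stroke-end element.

β0 |J1
β1 |TF1
β2 |J2
β3 |J3
β4 |Sf1
β5 |I1
β6 |J3

b4 stroke→Sf1  (Sf1 (Sf) sets flow on bond)
b0 stroke→J1  (only one effort-in slot at J1)
b1 stroke→TF1  (TF TF1: opposite of bond 0)
b3 stroke→J3  (C1: C, integral causality)
b5 stroke→I1  (I1: I, integral causality)
b2 stroke→J2  (only one effort-in slot at J2)
b6 stroke→J3  (1-jn J3 has f-setter on 2)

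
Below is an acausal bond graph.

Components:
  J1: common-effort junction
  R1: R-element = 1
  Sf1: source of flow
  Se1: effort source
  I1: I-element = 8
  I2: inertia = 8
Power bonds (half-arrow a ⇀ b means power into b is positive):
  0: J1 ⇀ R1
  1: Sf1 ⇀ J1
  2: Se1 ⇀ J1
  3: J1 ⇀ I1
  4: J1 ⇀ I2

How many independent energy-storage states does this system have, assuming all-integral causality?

2  (I1, I2 all integral)

b1 stroke at Sf1  (Sf1 (Sf) sets flow on bond)
b2 stroke at J1  (Se1 (Se) sets effort on bond)
b0 stroke at R1  (J1 effort already set via bond 2)
b3 stroke at I1  (0-jn J1 has e-setter on 2)
b4 stroke at I2  (0-jn J1 has e-setter on 2)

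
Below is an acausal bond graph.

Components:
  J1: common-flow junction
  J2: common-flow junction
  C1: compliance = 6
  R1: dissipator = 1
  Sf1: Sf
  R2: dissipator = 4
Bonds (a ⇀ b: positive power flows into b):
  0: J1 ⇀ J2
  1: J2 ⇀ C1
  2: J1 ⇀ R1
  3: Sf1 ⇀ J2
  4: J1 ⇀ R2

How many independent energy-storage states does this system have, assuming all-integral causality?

β3 |Sf1  (Sf1: flow source, stroke at near end)
β0 |J2  (J2 flow already set via bond 3)
β1 |J2  (J2: bond 3 brought flow, rest push out)
β2 |J1  (J1: bond 0 brought flow, rest push out)
β4 |J1  (common-f at J1 fixed by 0)

1  (C1 all integral)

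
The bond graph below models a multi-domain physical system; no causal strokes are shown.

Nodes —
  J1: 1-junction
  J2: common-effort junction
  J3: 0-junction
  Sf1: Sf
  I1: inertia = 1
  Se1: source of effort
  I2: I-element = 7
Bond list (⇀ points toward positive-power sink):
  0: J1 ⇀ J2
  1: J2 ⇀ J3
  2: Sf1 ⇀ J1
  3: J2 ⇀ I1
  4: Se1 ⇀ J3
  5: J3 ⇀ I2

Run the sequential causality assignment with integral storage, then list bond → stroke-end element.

bond 2 stroke→Sf1  (Sf1 fixes flow; stroke at Sf1)
bond 4 stroke→J3  (Se1 (Se) sets effort on bond)
bond 0 stroke→J1  (J1: bond 2 brought flow, rest push out)
bond 1 stroke→J2  (common-e at J3 fixed by 4)
bond 5 stroke→I2  (common-e at J3 fixed by 4)
bond 3 stroke→I1  (0-jn J2 has e-setter on 1)

b0 stroke at J1
b1 stroke at J2
b2 stroke at Sf1
b3 stroke at I1
b4 stroke at J3
b5 stroke at I2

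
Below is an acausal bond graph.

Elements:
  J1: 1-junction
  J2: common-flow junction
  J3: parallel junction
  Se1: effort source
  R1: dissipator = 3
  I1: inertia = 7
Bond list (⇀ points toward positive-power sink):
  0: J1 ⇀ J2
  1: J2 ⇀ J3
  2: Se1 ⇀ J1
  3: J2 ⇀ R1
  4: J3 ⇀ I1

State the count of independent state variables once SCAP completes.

bond 2 stroke→J1  (Se1: effort source, stroke at far end)
bond 0 stroke→J2  (only one flow-in slot at J1)
bond 4 stroke→I1  (I1 integral (f out))
bond 1 stroke→J3  (J3: last free bond brings effort in)
bond 3 stroke→J2  (J2: bond 1 brought flow, rest push out)

1  (I1 all integral)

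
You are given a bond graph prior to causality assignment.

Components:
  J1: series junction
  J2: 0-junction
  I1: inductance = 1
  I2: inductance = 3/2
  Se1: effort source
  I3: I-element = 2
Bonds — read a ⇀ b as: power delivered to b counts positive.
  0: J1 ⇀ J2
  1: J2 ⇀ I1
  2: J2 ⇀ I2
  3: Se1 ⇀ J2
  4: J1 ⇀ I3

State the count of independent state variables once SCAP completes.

bond 3 stroke at J2  (source Se1 imposes e)
bond 0 stroke at J1  (J2: bond 3 brought effort, rest push out)
bond 1 stroke at I1  (common-e at J2 fixed by 3)
bond 2 stroke at I2  (common-e at J2 fixed by 3)
bond 4 stroke at I3  (J1 needs exactly one f-in)

3  (I1, I2, I3 all integral)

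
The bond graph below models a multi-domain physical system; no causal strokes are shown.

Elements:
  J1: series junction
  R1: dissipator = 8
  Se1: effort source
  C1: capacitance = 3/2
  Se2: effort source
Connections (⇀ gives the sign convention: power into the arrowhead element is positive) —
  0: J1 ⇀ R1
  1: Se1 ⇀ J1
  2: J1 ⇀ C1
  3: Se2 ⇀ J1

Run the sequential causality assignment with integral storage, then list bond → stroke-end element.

b0 stroke→R1
b1 stroke→J1
b2 stroke→J1
b3 stroke→J1

b1 →J1  (Se1 fixes effort; stroke away)
b3 →J1  (Se2 fixes effort; stroke away)
b2 →J1  (C1 outputs effort q/C1)
b0 →R1  (only one flow-in slot at J1)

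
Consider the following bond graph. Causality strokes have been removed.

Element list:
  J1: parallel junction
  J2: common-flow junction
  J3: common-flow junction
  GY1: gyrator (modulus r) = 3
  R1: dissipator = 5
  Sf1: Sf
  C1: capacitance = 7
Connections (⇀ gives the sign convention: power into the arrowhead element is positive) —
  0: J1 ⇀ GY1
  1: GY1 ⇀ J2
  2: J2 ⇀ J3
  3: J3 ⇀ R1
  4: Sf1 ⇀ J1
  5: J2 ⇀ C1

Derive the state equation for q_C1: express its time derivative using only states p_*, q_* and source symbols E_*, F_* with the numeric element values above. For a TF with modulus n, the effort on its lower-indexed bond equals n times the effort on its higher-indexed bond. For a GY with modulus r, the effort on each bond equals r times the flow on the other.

dq_C1/dt = 3*F_Sf1/5 - q_C1/35

#4 stroke→Sf1  (source Sf1 imposes f)
#0 stroke→J1  (J1: last free bond brings effort in)
#1 stroke→J2  (through GY1, causality inverts; strokes same side of GY1)
#5 stroke→J2  (C1: C, integral causality)
#2 stroke→J3  (closing 1-jn rule on J2)
#3 stroke→R1  (only one flow-in slot at J3)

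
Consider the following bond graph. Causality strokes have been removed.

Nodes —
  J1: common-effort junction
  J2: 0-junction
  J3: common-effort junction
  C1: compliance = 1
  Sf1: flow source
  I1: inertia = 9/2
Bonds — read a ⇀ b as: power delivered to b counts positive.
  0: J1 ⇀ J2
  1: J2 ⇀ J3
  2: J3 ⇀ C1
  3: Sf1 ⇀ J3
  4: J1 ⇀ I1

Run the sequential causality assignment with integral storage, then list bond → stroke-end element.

b3 stroke at Sf1  (Sf1: flow source, stroke at near end)
b2 stroke at J3  (prefer integral on C1)
b1 stroke at J2  (common-e at J3 fixed by 2)
b0 stroke at J1  (J2: bond 1 brought effort, rest push out)
b4 stroke at I1  (J1: bond 0 brought effort, rest push out)

b0 stroke→J1
b1 stroke→J2
b2 stroke→J3
b3 stroke→Sf1
b4 stroke→I1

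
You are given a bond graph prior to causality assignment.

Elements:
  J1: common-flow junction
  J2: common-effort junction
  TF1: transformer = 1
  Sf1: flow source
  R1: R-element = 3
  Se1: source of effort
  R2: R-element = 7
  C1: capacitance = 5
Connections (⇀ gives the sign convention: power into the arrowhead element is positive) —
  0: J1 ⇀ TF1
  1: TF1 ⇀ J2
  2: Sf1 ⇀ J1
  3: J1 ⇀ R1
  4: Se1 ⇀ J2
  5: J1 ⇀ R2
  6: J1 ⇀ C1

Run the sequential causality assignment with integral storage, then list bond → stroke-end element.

#2 stroke at Sf1  (Sf1 (Sf) sets flow on bond)
#4 stroke at J2  (Se1 fixes effort; stroke away)
#0 stroke at J1  (J1 flow already set via bond 2)
#3 stroke at J1  (J1: bond 2 brought flow, rest push out)
#5 stroke at J1  (J1: bond 2 brought flow, rest push out)
#6 stroke at J1  (common-f at J1 fixed by 2)
#1 stroke at TF1  (0-jn J2 has e-setter on 4)

β0 stroke at J1
β1 stroke at TF1
β2 stroke at Sf1
β3 stroke at J1
β4 stroke at J2
β5 stroke at J1
β6 stroke at J1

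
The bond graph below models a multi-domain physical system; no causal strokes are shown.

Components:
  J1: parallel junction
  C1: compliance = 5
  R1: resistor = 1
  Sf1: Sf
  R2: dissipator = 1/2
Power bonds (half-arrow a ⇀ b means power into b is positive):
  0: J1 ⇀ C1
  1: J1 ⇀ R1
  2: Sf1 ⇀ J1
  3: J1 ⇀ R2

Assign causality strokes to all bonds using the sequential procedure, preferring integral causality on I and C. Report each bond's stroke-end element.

bond 2 stroke at Sf1  (Sf1: flow source, stroke at near end)
bond 0 stroke at J1  (C1 outputs effort q/C1)
bond 1 stroke at R1  (0-jn J1 has e-setter on 0)
bond 3 stroke at R2  (common-e at J1 fixed by 0)

β0 →J1
β1 →R1
β2 →Sf1
β3 →R2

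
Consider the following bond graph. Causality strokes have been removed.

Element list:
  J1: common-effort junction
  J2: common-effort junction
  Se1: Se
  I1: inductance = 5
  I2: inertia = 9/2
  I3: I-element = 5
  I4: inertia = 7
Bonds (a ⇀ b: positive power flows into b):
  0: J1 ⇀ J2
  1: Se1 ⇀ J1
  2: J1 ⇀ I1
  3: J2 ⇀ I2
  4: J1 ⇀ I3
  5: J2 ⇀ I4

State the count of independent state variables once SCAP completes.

4  (I1, I2, I3, I4 all integral)

b1 →J1  (Se1 fixes effort; stroke away)
b0 →J2  (0-jn J1 has e-setter on 1)
b2 →I1  (common-e at J1 fixed by 1)
b4 →I3  (J1: bond 1 brought effort, rest push out)
b3 →I2  (0-jn J2 has e-setter on 0)
b5 →I4  (0-jn J2 has e-setter on 0)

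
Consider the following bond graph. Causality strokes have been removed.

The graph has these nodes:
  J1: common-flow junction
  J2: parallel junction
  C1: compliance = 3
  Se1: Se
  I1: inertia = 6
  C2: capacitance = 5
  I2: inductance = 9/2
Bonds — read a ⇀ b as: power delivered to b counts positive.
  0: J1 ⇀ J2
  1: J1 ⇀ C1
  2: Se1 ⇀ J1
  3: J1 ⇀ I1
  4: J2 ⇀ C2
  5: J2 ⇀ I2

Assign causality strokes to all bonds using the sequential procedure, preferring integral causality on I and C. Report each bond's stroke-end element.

β2 |J1  (Se1 fixes effort; stroke away)
β1 |J1  (C1 integral (e out))
β3 |I1  (I1 integral (f out))
β0 |J1  (J1 flow already set via bond 3)
β4 |J2  (C2 outputs effort q/C2)
β5 |I2  (0-jn J2 has e-setter on 4)

#0 →J1
#1 →J1
#2 →J1
#3 →I1
#4 →J2
#5 →I2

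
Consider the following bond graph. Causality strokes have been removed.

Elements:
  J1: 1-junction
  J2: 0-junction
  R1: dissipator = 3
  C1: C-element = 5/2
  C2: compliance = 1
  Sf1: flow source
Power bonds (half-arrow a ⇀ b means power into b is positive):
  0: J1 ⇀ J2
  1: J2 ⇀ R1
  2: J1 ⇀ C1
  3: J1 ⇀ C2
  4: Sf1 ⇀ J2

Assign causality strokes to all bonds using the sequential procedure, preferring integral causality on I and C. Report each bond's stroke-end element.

β0 stroke→J2
β1 stroke→R1
β2 stroke→J1
β3 stroke→J1
β4 stroke→Sf1

b4 →Sf1  (Sf1 fixes flow; stroke at Sf1)
b2 →J1  (prefer integral on C1)
b3 →J1  (C2 outputs effort q/C2)
b0 →J2  (only one flow-in slot at J1)
b1 →R1  (0-jn J2 has e-setter on 0)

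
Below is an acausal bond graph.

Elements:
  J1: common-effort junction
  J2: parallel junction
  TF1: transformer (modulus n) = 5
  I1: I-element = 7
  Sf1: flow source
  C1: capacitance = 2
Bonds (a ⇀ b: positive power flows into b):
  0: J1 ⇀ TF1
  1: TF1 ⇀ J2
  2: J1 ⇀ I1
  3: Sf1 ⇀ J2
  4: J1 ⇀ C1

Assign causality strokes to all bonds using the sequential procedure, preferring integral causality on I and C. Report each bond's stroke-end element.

#0 stroke at TF1
#1 stroke at J2
#2 stroke at I1
#3 stroke at Sf1
#4 stroke at J1

b3 |Sf1  (source Sf1 imposes f)
b1 |J2  (only one effort-in slot at J2)
b0 |TF1  (TF TF1: opposite of bond 1)
b2 |I1  (I1 integral (f out))
b4 |J1  (J1 needs exactly one e-in)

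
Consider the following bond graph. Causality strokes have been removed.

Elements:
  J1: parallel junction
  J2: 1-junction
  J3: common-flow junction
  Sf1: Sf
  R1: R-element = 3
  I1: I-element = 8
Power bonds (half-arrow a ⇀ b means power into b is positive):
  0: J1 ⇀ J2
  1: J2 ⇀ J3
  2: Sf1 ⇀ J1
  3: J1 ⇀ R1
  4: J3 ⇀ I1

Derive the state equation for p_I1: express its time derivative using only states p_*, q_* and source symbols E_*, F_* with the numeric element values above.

dp_I1/dt = 3*F_Sf1 - 3*p_I1/8

β2 stroke→Sf1  (Sf1 fixes flow; stroke at Sf1)
β4 stroke→I1  (I1 integral (f out))
β1 stroke→J3  (common-f at J3 fixed by 4)
β0 stroke→J2  (J2 flow already set via bond 1)
β3 stroke→J1  (J1: last free bond brings effort in)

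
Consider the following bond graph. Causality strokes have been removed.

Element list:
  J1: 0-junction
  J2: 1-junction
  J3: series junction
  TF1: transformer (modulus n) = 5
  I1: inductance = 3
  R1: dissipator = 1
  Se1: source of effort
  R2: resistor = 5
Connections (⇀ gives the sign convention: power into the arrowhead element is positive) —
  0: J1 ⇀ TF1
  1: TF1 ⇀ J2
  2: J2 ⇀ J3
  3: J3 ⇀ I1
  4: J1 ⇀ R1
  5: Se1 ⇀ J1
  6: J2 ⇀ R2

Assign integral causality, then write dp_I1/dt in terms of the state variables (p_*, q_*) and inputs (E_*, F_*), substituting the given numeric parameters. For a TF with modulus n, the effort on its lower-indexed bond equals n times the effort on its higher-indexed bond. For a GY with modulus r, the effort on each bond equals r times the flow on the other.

β5 |J1  (Se1 (Se) sets effort on bond)
β0 |TF1  (0-jn J1 has e-setter on 5)
β4 |R1  (J1: bond 5 brought effort, rest push out)
β1 |J2  (TF1: transformer flips bond 0)
β3 |I1  (prefer integral on I1)
β2 |J3  (common-f at J3 fixed by 3)
β6 |J2  (J2 flow already set via bond 2)

dp_I1/dt = E_Se1/5 - 5*p_I1/3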